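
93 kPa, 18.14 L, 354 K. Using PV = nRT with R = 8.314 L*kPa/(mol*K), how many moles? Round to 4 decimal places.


PV = nRT, solve for n = PV / (RT).
PV = 93 * 18.14 = 1687.02
RT = 8.314 * 354 = 2943.156
n = 1687.02 / 2943.156
n = 0.57320101 mol, rounded to 4 dp:

0.5732 mol


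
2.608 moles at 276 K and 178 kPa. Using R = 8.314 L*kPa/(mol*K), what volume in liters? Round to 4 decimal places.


PV = nRT, solve for V = nRT / P.
nRT = 2.608 * 8.314 * 276 = 5984.4837
V = 5984.4837 / 178
V = 33.62069494 L, rounded to 4 dp:

33.6207 L


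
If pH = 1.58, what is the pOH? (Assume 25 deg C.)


At 25 deg C, pH + pOH = 14.
pOH = 14 - pH = 14 - 1.58
pOH = 12.42:

12.42


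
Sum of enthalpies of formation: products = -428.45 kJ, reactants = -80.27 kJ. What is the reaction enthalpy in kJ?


dH_rxn = sum(dH_f products) - sum(dH_f reactants)
dH_rxn = -428.45 - (-80.27)
dH_rxn = -348.18 kJ:

-348.18 kJ


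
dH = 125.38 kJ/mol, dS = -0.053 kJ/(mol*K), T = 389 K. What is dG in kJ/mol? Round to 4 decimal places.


Gibbs: dG = dH - T*dS (consistent units, dS already in kJ/(mol*K)).
T*dS = 389 * -0.053 = -20.617
dG = 125.38 - (-20.617)
dG = 145.997 kJ/mol, rounded to 4 dp:

145.9970 kJ/mol


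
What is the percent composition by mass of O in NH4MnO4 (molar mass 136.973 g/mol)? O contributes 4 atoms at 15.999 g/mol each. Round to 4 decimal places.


pct = 100 * (n_elem * M_elem) / M_total
mass_contribution = 4 * 15.999 = 63.996 g/mol
pct = 100 * 63.996 / 136.973
pct = 46.72161667 %, rounded to 4 dp:

46.7216 %


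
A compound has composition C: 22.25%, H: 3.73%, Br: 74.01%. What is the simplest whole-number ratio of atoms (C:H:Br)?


Assume 100 g of compound, divide each mass% by atomic mass to get moles, then normalize by the smallest to get a raw atom ratio.
Moles per 100 g: C: 22.25/12.011 = 1.8525, H: 3.73/1.008 = 3.7004, Br: 74.01/79.904 = 0.9262
Raw ratio (divide by min = 0.9262): C: 2.0, H: 3.995, Br: 1.0
Multiply by 1 to clear fractions: C: 2.0 ~= 2, H: 3.995 ~= 4, Br: 1.0 ~= 1
Reduce by GCD to get the simplest whole-number ratio:

2:4:1


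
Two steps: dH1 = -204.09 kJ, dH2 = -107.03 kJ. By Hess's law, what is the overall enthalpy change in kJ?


Hess's law: enthalpy is a state function, so add the step enthalpies.
dH_total = dH1 + dH2 = -204.09 + (-107.03)
dH_total = -311.12 kJ:

-311.12 kJ


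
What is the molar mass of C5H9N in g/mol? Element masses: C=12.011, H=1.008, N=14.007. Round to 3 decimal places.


M = sum(count * atomic_mass) over atoms.
M = 5*12.011 + 9*1.008 + 1*14.007
M = 60.055 + 9.072 + 14.007
M = 83.134 g/mol, rounded to 3 dp:

83.134 g/mol


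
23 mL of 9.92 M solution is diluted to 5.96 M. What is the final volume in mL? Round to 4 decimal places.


Dilution: M1*V1 = M2*V2, solve for V2.
V2 = M1*V1 / M2
V2 = 9.92 * 23 / 5.96
V2 = 228.16 / 5.96
V2 = 38.28187919 mL, rounded to 4 dp:

38.2819 mL


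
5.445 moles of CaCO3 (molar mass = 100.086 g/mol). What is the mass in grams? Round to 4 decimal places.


mass = n * M
mass = 5.445 * 100.086
mass = 544.96827 g, rounded to 4 dp:

544.9683 g


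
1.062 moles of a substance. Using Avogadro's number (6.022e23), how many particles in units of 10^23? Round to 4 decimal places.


N = n * NA, then divide by 1e23 for the requested units.
N / 1e23 = n * 6.022
N / 1e23 = 1.062 * 6.022
N / 1e23 = 6.395364, rounded to 4 dp:

6.3954


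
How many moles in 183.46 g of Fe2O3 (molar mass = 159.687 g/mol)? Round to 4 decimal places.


n = mass / M
n = 183.46 / 159.687
n = 1.14887248 mol, rounded to 4 dp:

1.1489 mol


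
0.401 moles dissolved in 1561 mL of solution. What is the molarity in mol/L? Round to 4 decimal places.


Convert volume to liters: V_L = V_mL / 1000.
V_L = 1561 / 1000 = 1.561 L
M = n / V_L = 0.401 / 1.561
M = 0.25688661 mol/L, rounded to 4 dp:

0.2569 mol/L


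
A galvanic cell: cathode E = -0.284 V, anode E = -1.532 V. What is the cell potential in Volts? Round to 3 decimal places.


Standard cell potential: E_cell = E_cathode - E_anode.
E_cell = -0.284 - (-1.532)
E_cell = 1.248 V, rounded to 3 dp:

1.248 V


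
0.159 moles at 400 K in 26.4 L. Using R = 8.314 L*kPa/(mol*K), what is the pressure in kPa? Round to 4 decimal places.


PV = nRT, solve for P = nRT / V.
nRT = 0.159 * 8.314 * 400 = 528.7704
P = 528.7704 / 26.4
P = 20.02918182 kPa, rounded to 4 dp:

20.0292 kPa


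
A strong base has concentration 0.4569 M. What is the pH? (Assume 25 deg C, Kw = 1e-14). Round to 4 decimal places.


A strong base dissociates completely, so [OH-] equals the given concentration.
pOH = -log10([OH-]) = -log10(0.4569) = 0.340179
pH = 14 - pOH = 14 - 0.340179
pH = 13.659821, rounded to 4 dp:

13.6598


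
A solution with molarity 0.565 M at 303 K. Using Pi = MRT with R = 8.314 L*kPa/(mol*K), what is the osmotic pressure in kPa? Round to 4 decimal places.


Osmotic pressure (van't Hoff): Pi = M*R*T.
RT = 8.314 * 303 = 2519.142
Pi = 0.565 * 2519.142
Pi = 1423.31523 kPa, rounded to 4 dp:

1423.3152 kPa


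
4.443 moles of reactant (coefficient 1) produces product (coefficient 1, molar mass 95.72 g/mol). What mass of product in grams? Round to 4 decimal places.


Use the coefficient ratio to convert reactant moles to product moles, then multiply by the product's molar mass.
moles_P = moles_R * (coeff_P / coeff_R) = 4.443 * (1/1) = 4.443
mass_P = moles_P * M_P = 4.443 * 95.72
mass_P = 425.28396 g, rounded to 4 dp:

425.2840 g


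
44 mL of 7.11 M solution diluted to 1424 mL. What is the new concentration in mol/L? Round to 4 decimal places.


Dilution: M1*V1 = M2*V2, solve for M2.
M2 = M1*V1 / V2
M2 = 7.11 * 44 / 1424
M2 = 312.84 / 1424
M2 = 0.21969101 mol/L, rounded to 4 dp:

0.2197 mol/L


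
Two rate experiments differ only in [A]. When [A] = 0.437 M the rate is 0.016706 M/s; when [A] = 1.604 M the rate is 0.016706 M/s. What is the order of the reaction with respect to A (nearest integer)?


Rate is proportional to [A]^n, so rate2/rate1 = ([A]2/[A]1)^n. Take logs to solve for n.
rate2/rate1 = 0.016706 / 0.016706 = 1.0
[A]2/[A]1 = 1.604 / 0.437 = 3.6705
n = ln(1.0) / ln(3.6705) = 0.0
Nearest integer order:

0


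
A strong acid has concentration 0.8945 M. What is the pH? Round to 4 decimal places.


A strong acid dissociates completely, so [H+] equals the given concentration.
pH = -log10([H+]) = -log10(0.8945)
pH = 0.04841966, rounded to 4 dp:

0.0484


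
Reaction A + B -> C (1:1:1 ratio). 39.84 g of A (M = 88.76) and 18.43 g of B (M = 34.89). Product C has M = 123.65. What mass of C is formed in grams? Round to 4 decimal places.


Find moles of each reactant; the smaller value is the limiting reagent in a 1:1:1 reaction, so moles_C equals moles of the limiter.
n_A = mass_A / M_A = 39.84 / 88.76 = 0.448851 mol
n_B = mass_B / M_B = 18.43 / 34.89 = 0.528232 mol
Limiting reagent: A (smaller), n_limiting = 0.448851 mol
mass_C = n_limiting * M_C = 0.448851 * 123.65
mass_C = 55.50042615 g, rounded to 4 dp:

55.5004 g


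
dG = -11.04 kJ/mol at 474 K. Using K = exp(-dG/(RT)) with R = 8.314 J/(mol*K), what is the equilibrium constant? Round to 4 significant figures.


dG is in kJ/mol; multiply by 1000 to match R in J/(mol*K).
RT = 8.314 * 474 = 3940.836 J/mol
exponent = -dG*1000 / (RT) = -(-11.04*1000) / 3940.836 = 2.80143604
K = exp(2.80143604)
K = 16.468279, rounded to 4 significant figures:

16.47


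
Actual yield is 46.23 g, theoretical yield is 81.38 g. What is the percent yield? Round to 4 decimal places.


% yield = 100 * actual / theoretical
% yield = 100 * 46.23 / 81.38
% yield = 56.80756943 %, rounded to 4 dp:

56.8076 %


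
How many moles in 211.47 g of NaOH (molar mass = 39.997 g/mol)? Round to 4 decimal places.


n = mass / M
n = 211.47 / 39.997
n = 5.28714654 mol, rounded to 4 dp:

5.2871 mol


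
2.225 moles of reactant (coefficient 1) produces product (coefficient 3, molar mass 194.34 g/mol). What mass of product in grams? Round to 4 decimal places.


Use the coefficient ratio to convert reactant moles to product moles, then multiply by the product's molar mass.
moles_P = moles_R * (coeff_P / coeff_R) = 2.225 * (3/1) = 6.675
mass_P = moles_P * M_P = 6.675 * 194.34
mass_P = 1297.2195 g, rounded to 4 dp:

1297.2195 g


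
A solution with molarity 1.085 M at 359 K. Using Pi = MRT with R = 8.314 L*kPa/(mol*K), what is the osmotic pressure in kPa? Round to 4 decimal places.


Osmotic pressure (van't Hoff): Pi = M*R*T.
RT = 8.314 * 359 = 2984.726
Pi = 1.085 * 2984.726
Pi = 3238.42771 kPa, rounded to 4 dp:

3238.4277 kPa


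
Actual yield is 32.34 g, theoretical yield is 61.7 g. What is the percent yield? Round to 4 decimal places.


% yield = 100 * actual / theoretical
% yield = 100 * 32.34 / 61.7
% yield = 52.41491086 %, rounded to 4 dp:

52.4149 %


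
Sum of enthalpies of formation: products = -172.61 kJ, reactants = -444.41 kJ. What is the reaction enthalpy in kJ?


dH_rxn = sum(dH_f products) - sum(dH_f reactants)
dH_rxn = -172.61 - (-444.41)
dH_rxn = 271.8 kJ:

271.80 kJ


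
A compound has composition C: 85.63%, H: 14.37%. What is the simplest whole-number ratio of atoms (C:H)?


Assume 100 g of compound, divide each mass% by atomic mass to get moles, then normalize by the smallest to get a raw atom ratio.
Moles per 100 g: C: 85.63/12.011 = 7.1293, H: 14.37/1.008 = 14.256
Raw ratio (divide by min = 7.1293): C: 1.0, H: 2.0
Multiply by 1 to clear fractions: C: 1.0 ~= 1, H: 2.0 ~= 2
Reduce by GCD to get the simplest whole-number ratio:

1:2


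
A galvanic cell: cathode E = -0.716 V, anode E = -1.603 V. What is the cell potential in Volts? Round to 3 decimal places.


Standard cell potential: E_cell = E_cathode - E_anode.
E_cell = -0.716 - (-1.603)
E_cell = 0.887 V, rounded to 3 dp:

0.887 V


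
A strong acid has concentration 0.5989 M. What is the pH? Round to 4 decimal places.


A strong acid dissociates completely, so [H+] equals the given concentration.
pH = -log10([H+]) = -log10(0.5989)
pH = 0.22264569, rounded to 4 dp:

0.2226


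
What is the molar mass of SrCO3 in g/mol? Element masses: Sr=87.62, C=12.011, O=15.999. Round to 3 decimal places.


M = sum(count * atomic_mass) over atoms.
M = 1*87.62 + 1*12.011 + 3*15.999
M = 87.62 + 12.011 + 47.997
M = 147.628 g/mol, rounded to 3 dp:

147.628 g/mol


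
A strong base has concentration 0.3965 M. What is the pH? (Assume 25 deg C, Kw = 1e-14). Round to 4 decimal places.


A strong base dissociates completely, so [OH-] equals the given concentration.
pOH = -log10([OH-]) = -log10(0.3965) = 0.401757
pH = 14 - pOH = 14 - 0.401757
pH = 13.598243, rounded to 4 dp:

13.5982


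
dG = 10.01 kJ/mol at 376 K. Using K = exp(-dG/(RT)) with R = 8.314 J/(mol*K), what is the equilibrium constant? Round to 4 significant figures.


dG is in kJ/mol; multiply by 1000 to match R in J/(mol*K).
RT = 8.314 * 376 = 3126.064 J/mol
exponent = -dG*1000 / (RT) = -(10.01*1000) / 3126.064 = -3.20210975
K = exp(-3.20210975)
K = 0.040676297, rounded to 4 significant figures:

0.04068


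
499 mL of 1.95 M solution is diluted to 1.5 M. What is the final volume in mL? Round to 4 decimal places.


Dilution: M1*V1 = M2*V2, solve for V2.
V2 = M1*V1 / M2
V2 = 1.95 * 499 / 1.5
V2 = 973.05 / 1.5
V2 = 648.7 mL, rounded to 4 dp:

648.7000 mL


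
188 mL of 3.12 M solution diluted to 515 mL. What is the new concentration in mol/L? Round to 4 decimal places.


Dilution: M1*V1 = M2*V2, solve for M2.
M2 = M1*V1 / V2
M2 = 3.12 * 188 / 515
M2 = 586.56 / 515
M2 = 1.13895146 mol/L, rounded to 4 dp:

1.1390 mol/L


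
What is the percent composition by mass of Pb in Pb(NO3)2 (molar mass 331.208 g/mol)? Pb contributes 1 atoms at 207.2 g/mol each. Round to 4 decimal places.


pct = 100 * (n_elem * M_elem) / M_total
mass_contribution = 1 * 207.2 = 207.2 g/mol
pct = 100 * 207.2 / 331.208
pct = 62.55887539 %, rounded to 4 dp:

62.5589 %


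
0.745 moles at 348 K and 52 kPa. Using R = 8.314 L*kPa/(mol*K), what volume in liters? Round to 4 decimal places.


PV = nRT, solve for V = nRT / P.
nRT = 0.745 * 8.314 * 348 = 2155.4876
V = 2155.4876 / 52
V = 41.45168462 L, rounded to 4 dp:

41.4517 L


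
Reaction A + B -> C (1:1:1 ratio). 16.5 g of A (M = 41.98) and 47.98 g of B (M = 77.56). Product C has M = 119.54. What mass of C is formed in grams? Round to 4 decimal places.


Find moles of each reactant; the smaller value is the limiting reagent in a 1:1:1 reaction, so moles_C equals moles of the limiter.
n_A = mass_A / M_A = 16.5 / 41.98 = 0.393044 mol
n_B = mass_B / M_B = 47.98 / 77.56 = 0.618618 mol
Limiting reagent: A (smaller), n_limiting = 0.393044 mol
mass_C = n_limiting * M_C = 0.393044 * 119.54
mass_C = 46.98447976 g, rounded to 4 dp:

46.9845 g


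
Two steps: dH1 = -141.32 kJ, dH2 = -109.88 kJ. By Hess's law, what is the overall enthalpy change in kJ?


Hess's law: enthalpy is a state function, so add the step enthalpies.
dH_total = dH1 + dH2 = -141.32 + (-109.88)
dH_total = -251.2 kJ:

-251.20 kJ


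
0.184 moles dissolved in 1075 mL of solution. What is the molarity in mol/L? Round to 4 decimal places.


Convert volume to liters: V_L = V_mL / 1000.
V_L = 1075 / 1000 = 1.075 L
M = n / V_L = 0.184 / 1.075
M = 0.17116279 mol/L, rounded to 4 dp:

0.1712 mol/L


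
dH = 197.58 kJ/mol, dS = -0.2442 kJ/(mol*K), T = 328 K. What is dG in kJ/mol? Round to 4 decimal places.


Gibbs: dG = dH - T*dS (consistent units, dS already in kJ/(mol*K)).
T*dS = 328 * -0.2442 = -80.0976
dG = 197.58 - (-80.0976)
dG = 277.6776 kJ/mol, rounded to 4 dp:

277.6776 kJ/mol


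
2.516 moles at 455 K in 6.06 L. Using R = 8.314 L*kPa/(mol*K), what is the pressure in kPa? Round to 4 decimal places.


PV = nRT, solve for P = nRT / V.
nRT = 2.516 * 8.314 * 455 = 9517.7009
P = 9517.7009 / 6.06
P = 1570.57770627 kPa, rounded to 4 dp:

1570.5777 kPa


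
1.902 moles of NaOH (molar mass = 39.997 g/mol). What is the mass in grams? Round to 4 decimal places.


mass = n * M
mass = 1.902 * 39.997
mass = 76.074294 g, rounded to 4 dp:

76.0743 g


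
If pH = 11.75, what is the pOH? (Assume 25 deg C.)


At 25 deg C, pH + pOH = 14.
pOH = 14 - pH = 14 - 11.75
pOH = 2.25:

2.25


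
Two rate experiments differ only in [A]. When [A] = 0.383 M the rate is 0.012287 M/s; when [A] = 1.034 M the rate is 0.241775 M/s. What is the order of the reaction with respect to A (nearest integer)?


Rate is proportional to [A]^n, so rate2/rate1 = ([A]2/[A]1)^n. Take logs to solve for n.
rate2/rate1 = 0.241775 / 0.012287 = 19.6773
[A]2/[A]1 = 1.034 / 0.383 = 2.6997
n = ln(19.6773) / ln(2.6997) = 3.0
Nearest integer order:

3


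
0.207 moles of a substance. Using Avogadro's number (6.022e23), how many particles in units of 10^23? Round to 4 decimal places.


N = n * NA, then divide by 1e23 for the requested units.
N / 1e23 = n * 6.022
N / 1e23 = 0.207 * 6.022
N / 1e23 = 1.246554, rounded to 4 dp:

1.2466


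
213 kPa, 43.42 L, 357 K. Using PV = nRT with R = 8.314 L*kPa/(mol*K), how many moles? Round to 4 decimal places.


PV = nRT, solve for n = PV / (RT).
PV = 213 * 43.42 = 9248.46
RT = 8.314 * 357 = 2968.098
n = 9248.46 / 2968.098
n = 3.11595507 mol, rounded to 4 dp:

3.1160 mol


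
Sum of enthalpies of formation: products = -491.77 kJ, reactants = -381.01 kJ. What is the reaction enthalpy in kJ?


dH_rxn = sum(dH_f products) - sum(dH_f reactants)
dH_rxn = -491.77 - (-381.01)
dH_rxn = -110.76 kJ:

-110.76 kJ


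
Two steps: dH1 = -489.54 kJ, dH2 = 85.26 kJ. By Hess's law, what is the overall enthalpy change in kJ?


Hess's law: enthalpy is a state function, so add the step enthalpies.
dH_total = dH1 + dH2 = -489.54 + (85.26)
dH_total = -404.28 kJ:

-404.28 kJ


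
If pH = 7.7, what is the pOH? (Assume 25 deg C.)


At 25 deg C, pH + pOH = 14.
pOH = 14 - pH = 14 - 7.7
pOH = 6.3:

6.30


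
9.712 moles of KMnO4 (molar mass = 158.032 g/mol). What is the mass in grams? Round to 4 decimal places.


mass = n * M
mass = 9.712 * 158.032
mass = 1534.806784 g, rounded to 4 dp:

1534.8068 g


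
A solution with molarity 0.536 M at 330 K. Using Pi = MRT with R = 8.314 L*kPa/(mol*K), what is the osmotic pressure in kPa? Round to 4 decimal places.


Osmotic pressure (van't Hoff): Pi = M*R*T.
RT = 8.314 * 330 = 2743.62
Pi = 0.536 * 2743.62
Pi = 1470.58032 kPa, rounded to 4 dp:

1470.5803 kPa


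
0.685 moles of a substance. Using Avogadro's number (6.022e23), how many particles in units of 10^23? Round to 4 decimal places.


N = n * NA, then divide by 1e23 for the requested units.
N / 1e23 = n * 6.022
N / 1e23 = 0.685 * 6.022
N / 1e23 = 4.12507, rounded to 4 dp:

4.1251


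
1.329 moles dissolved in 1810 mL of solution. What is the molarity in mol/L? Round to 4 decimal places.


Convert volume to liters: V_L = V_mL / 1000.
V_L = 1810 / 1000 = 1.81 L
M = n / V_L = 1.329 / 1.81
M = 0.73425414 mol/L, rounded to 4 dp:

0.7343 mol/L


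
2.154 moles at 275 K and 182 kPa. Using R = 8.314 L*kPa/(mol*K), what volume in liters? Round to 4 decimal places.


PV = nRT, solve for V = nRT / P.
nRT = 2.154 * 8.314 * 275 = 4924.7979
V = 4924.7979 / 182
V = 27.05932912 L, rounded to 4 dp:

27.0593 L


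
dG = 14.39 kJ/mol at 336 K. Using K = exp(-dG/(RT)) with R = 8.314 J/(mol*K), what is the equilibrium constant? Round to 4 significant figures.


dG is in kJ/mol; multiply by 1000 to match R in J/(mol*K).
RT = 8.314 * 336 = 2793.504 J/mol
exponent = -dG*1000 / (RT) = -(14.39*1000) / 2793.504 = -5.15123658
K = exp(-5.15123658)
K = 0.0057922377, rounded to 4 significant figures:

0.005792


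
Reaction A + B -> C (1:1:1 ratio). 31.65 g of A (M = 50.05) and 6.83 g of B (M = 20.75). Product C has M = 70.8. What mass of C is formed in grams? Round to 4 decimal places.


Find moles of each reactant; the smaller value is the limiting reagent in a 1:1:1 reaction, so moles_C equals moles of the limiter.
n_A = mass_A / M_A = 31.65 / 50.05 = 0.632368 mol
n_B = mass_B / M_B = 6.83 / 20.75 = 0.329157 mol
Limiting reagent: B (smaller), n_limiting = 0.329157 mol
mass_C = n_limiting * M_C = 0.329157 * 70.8
mass_C = 23.3043156 g, rounded to 4 dp:

23.3043 g


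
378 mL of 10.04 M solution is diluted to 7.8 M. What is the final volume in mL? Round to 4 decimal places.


Dilution: M1*V1 = M2*V2, solve for V2.
V2 = M1*V1 / M2
V2 = 10.04 * 378 / 7.8
V2 = 3795.12 / 7.8
V2 = 486.55384615 mL, rounded to 4 dp:

486.5538 mL


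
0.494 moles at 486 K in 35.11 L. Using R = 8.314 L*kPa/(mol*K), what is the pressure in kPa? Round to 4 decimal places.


PV = nRT, solve for P = nRT / V.
nRT = 0.494 * 8.314 * 486 = 1996.0584
P = 1996.0584 / 35.11
P = 56.85156366 kPa, rounded to 4 dp:

56.8516 kPa


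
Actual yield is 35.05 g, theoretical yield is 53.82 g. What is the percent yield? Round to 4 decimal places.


% yield = 100 * actual / theoretical
% yield = 100 * 35.05 / 53.82
% yield = 65.12448904 %, rounded to 4 dp:

65.1245 %


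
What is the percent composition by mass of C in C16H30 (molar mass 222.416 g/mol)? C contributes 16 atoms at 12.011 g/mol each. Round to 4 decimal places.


pct = 100 * (n_elem * M_elem) / M_total
mass_contribution = 16 * 12.011 = 192.176 g/mol
pct = 100 * 192.176 / 222.416
pct = 86.40385584 %, rounded to 4 dp:

86.4039 %


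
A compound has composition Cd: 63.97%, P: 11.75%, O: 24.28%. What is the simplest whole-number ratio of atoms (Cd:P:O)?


Assume 100 g of compound, divide each mass% by atomic mass to get moles, then normalize by the smallest to get a raw atom ratio.
Moles per 100 g: Cd: 63.97/112.414 = 0.5691, P: 11.75/30.974 = 0.3794, O: 24.28/15.999 = 1.5176
Raw ratio (divide by min = 0.3794): Cd: 1.5, P: 1.0, O: 4.001
Multiply by 2 to clear fractions: Cd: 3.0 ~= 3, P: 2.0 ~= 2, O: 8.001 ~= 8
Reduce by GCD to get the simplest whole-number ratio:

3:2:8


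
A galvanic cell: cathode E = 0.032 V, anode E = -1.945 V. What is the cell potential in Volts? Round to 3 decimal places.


Standard cell potential: E_cell = E_cathode - E_anode.
E_cell = 0.032 - (-1.945)
E_cell = 1.977 V, rounded to 3 dp:

1.977 V


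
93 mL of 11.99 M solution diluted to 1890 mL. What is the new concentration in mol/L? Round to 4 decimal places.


Dilution: M1*V1 = M2*V2, solve for M2.
M2 = M1*V1 / V2
M2 = 11.99 * 93 / 1890
M2 = 1115.07 / 1890
M2 = 0.58998413 mol/L, rounded to 4 dp:

0.5900 mol/L


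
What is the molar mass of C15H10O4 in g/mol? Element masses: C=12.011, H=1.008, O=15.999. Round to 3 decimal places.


M = sum(count * atomic_mass) over atoms.
M = 15*12.011 + 10*1.008 + 4*15.999
M = 180.165 + 10.08 + 63.996
M = 254.241 g/mol, rounded to 3 dp:

254.241 g/mol


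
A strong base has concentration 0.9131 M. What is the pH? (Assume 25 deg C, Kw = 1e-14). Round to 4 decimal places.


A strong base dissociates completely, so [OH-] equals the given concentration.
pOH = -log10([OH-]) = -log10(0.9131) = 0.039482
pH = 14 - pOH = 14 - 0.039482
pH = 13.960518, rounded to 4 dp:

13.9605


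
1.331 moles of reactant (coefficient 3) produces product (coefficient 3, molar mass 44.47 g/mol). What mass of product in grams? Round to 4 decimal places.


Use the coefficient ratio to convert reactant moles to product moles, then multiply by the product's molar mass.
moles_P = moles_R * (coeff_P / coeff_R) = 1.331 * (3/3) = 1.331
mass_P = moles_P * M_P = 1.331 * 44.47
mass_P = 59.18957 g, rounded to 4 dp:

59.1896 g


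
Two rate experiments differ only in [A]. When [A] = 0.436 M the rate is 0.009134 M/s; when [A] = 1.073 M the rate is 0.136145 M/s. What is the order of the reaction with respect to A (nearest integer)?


Rate is proportional to [A]^n, so rate2/rate1 = ([A]2/[A]1)^n. Take logs to solve for n.
rate2/rate1 = 0.136145 / 0.009134 = 14.9053
[A]2/[A]1 = 1.073 / 0.436 = 2.461
n = ln(14.9053) / ln(2.461) = 3.0
Nearest integer order:

3


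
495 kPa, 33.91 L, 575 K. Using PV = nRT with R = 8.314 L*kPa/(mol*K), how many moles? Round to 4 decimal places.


PV = nRT, solve for n = PV / (RT).
PV = 495 * 33.91 = 16785.45
RT = 8.314 * 575 = 4780.55
n = 16785.45 / 4780.55
n = 3.51119641 mol, rounded to 4 dp:

3.5112 mol


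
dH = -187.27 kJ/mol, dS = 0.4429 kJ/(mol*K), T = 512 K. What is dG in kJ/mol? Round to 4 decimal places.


Gibbs: dG = dH - T*dS (consistent units, dS already in kJ/(mol*K)).
T*dS = 512 * 0.4429 = 226.7648
dG = -187.27 - (226.7648)
dG = -414.0348 kJ/mol, rounded to 4 dp:

-414.0348 kJ/mol


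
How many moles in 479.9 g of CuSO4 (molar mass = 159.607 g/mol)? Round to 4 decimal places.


n = mass / M
n = 479.9 / 159.607
n = 3.00676036 mol, rounded to 4 dp:

3.0068 mol


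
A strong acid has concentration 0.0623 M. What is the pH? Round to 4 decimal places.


A strong acid dissociates completely, so [H+] equals the given concentration.
pH = -log10([H+]) = -log10(0.0623)
pH = 1.20551195, rounded to 4 dp:

1.2055


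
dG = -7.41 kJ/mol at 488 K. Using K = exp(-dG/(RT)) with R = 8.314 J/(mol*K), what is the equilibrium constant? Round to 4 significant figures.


dG is in kJ/mol; multiply by 1000 to match R in J/(mol*K).
RT = 8.314 * 488 = 4057.232 J/mol
exponent = -dG*1000 / (RT) = -(-7.41*1000) / 4057.232 = 1.82636832
K = exp(1.82636832)
K = 6.2112882, rounded to 4 significant figures:

6.211


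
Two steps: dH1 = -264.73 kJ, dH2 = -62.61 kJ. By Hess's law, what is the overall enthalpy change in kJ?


Hess's law: enthalpy is a state function, so add the step enthalpies.
dH_total = dH1 + dH2 = -264.73 + (-62.61)
dH_total = -327.34 kJ:

-327.34 kJ


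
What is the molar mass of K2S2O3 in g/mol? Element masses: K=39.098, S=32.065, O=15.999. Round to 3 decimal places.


M = sum(count * atomic_mass) over atoms.
M = 2*39.098 + 2*32.065 + 3*15.999
M = 78.196 + 64.13 + 47.997
M = 190.323 g/mol, rounded to 3 dp:

190.323 g/mol


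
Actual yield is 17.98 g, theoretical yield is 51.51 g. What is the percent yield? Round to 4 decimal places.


% yield = 100 * actual / theoretical
% yield = 100 * 17.98 / 51.51
% yield = 34.90584353 %, rounded to 4 dp:

34.9058 %


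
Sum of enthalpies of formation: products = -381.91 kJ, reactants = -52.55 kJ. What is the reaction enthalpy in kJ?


dH_rxn = sum(dH_f products) - sum(dH_f reactants)
dH_rxn = -381.91 - (-52.55)
dH_rxn = -329.36 kJ:

-329.36 kJ


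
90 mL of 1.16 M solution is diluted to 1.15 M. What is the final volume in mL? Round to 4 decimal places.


Dilution: M1*V1 = M2*V2, solve for V2.
V2 = M1*V1 / M2
V2 = 1.16 * 90 / 1.15
V2 = 104.4 / 1.15
V2 = 90.7826087 mL, rounded to 4 dp:

90.7826 mL


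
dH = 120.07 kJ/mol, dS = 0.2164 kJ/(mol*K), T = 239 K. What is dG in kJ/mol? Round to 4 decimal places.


Gibbs: dG = dH - T*dS (consistent units, dS already in kJ/(mol*K)).
T*dS = 239 * 0.2164 = 51.7196
dG = 120.07 - (51.7196)
dG = 68.3504 kJ/mol, rounded to 4 dp:

68.3504 kJ/mol


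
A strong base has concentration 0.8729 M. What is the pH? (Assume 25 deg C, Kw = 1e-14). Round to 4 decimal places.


A strong base dissociates completely, so [OH-] equals the given concentration.
pOH = -log10([OH-]) = -log10(0.8729) = 0.059036
pH = 14 - pOH = 14 - 0.059036
pH = 13.940964, rounded to 4 dp:

13.9410


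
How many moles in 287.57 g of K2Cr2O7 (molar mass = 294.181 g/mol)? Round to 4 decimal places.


n = mass / M
n = 287.57 / 294.181
n = 0.97752744 mol, rounded to 4 dp:

0.9775 mol


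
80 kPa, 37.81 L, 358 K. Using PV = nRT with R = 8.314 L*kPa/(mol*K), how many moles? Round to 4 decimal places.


PV = nRT, solve for n = PV / (RT).
PV = 80 * 37.81 = 3024.8
RT = 8.314 * 358 = 2976.412
n = 3024.8 / 2976.412
n = 1.01625716 mol, rounded to 4 dp:

1.0163 mol


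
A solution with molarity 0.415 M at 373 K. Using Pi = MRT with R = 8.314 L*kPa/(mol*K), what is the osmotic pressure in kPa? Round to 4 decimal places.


Osmotic pressure (van't Hoff): Pi = M*R*T.
RT = 8.314 * 373 = 3101.122
Pi = 0.415 * 3101.122
Pi = 1286.96563 kPa, rounded to 4 dp:

1286.9656 kPa


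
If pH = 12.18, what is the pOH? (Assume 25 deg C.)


At 25 deg C, pH + pOH = 14.
pOH = 14 - pH = 14 - 12.18
pOH = 1.82:

1.82


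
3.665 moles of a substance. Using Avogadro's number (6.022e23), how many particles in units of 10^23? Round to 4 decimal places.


N = n * NA, then divide by 1e23 for the requested units.
N / 1e23 = n * 6.022
N / 1e23 = 3.665 * 6.022
N / 1e23 = 22.07063, rounded to 4 dp:

22.0706


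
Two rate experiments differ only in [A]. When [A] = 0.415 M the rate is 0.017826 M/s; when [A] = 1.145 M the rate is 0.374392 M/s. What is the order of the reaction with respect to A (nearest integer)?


Rate is proportional to [A]^n, so rate2/rate1 = ([A]2/[A]1)^n. Take logs to solve for n.
rate2/rate1 = 0.374392 / 0.017826 = 21.0026
[A]2/[A]1 = 1.145 / 0.415 = 2.759
n = ln(21.0026) / ln(2.759) = 3.0
Nearest integer order:

3


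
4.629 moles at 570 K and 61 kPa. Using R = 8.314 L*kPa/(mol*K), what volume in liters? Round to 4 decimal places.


PV = nRT, solve for V = nRT / P.
nRT = 4.629 * 8.314 * 570 = 21936.7384
V = 21936.7384 / 61
V = 359.6186623 L, rounded to 4 dp:

359.6187 L


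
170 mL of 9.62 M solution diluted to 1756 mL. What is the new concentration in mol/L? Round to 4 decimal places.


Dilution: M1*V1 = M2*V2, solve for M2.
M2 = M1*V1 / V2
M2 = 9.62 * 170 / 1756
M2 = 1635.4 / 1756
M2 = 0.93132118 mol/L, rounded to 4 dp:

0.9313 mol/L


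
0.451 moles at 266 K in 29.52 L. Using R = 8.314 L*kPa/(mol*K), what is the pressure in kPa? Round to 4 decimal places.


PV = nRT, solve for P = nRT / V.
nRT = 0.451 * 8.314 * 266 = 997.3973
P = 997.3973 / 29.52
P = 33.78717141 kPa, rounded to 4 dp:

33.7872 kPa


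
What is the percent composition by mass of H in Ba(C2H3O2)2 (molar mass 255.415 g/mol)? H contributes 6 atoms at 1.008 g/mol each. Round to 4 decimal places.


pct = 100 * (n_elem * M_elem) / M_total
mass_contribution = 6 * 1.008 = 6.048 g/mol
pct = 100 * 6.048 / 255.415
pct = 2.36791105 %, rounded to 4 dp:

2.3679 %


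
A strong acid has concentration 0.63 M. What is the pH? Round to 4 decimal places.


A strong acid dissociates completely, so [H+] equals the given concentration.
pH = -log10([H+]) = -log10(0.63)
pH = 0.20065945, rounded to 4 dp:

0.2007


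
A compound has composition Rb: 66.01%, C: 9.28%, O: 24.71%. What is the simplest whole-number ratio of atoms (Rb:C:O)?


Assume 100 g of compound, divide each mass% by atomic mass to get moles, then normalize by the smallest to get a raw atom ratio.
Moles per 100 g: Rb: 66.01/85.468 = 0.7723, C: 9.28/12.011 = 0.7726, O: 24.71/15.999 = 1.5445
Raw ratio (divide by min = 0.7723): Rb: 1.0, C: 1.0, O: 2.0
Multiply by 1 to clear fractions: Rb: 1.0 ~= 1, C: 1.0 ~= 1, O: 2.0 ~= 2
Reduce by GCD to get the simplest whole-number ratio:

1:1:2


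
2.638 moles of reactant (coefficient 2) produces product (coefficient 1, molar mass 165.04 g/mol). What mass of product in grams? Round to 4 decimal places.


Use the coefficient ratio to convert reactant moles to product moles, then multiply by the product's molar mass.
moles_P = moles_R * (coeff_P / coeff_R) = 2.638 * (1/2) = 1.319
mass_P = moles_P * M_P = 1.319 * 165.04
mass_P = 217.68776 g, rounded to 4 dp:

217.6878 g


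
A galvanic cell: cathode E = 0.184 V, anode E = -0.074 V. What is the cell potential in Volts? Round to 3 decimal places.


Standard cell potential: E_cell = E_cathode - E_anode.
E_cell = 0.184 - (-0.074)
E_cell = 0.258 V, rounded to 3 dp:

0.258 V


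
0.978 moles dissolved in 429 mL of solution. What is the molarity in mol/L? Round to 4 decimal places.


Convert volume to liters: V_L = V_mL / 1000.
V_L = 429 / 1000 = 0.429 L
M = n / V_L = 0.978 / 0.429
M = 2.27972028 mol/L, rounded to 4 dp:

2.2797 mol/L


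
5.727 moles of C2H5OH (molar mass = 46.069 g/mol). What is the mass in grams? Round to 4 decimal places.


mass = n * M
mass = 5.727 * 46.069
mass = 263.837163 g, rounded to 4 dp:

263.8372 g


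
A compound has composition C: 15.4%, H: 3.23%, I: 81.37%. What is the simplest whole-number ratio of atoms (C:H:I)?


Assume 100 g of compound, divide each mass% by atomic mass to get moles, then normalize by the smallest to get a raw atom ratio.
Moles per 100 g: C: 15.4/12.011 = 1.2822, H: 3.23/1.008 = 3.2044, I: 81.37/126.904 = 0.6412
Raw ratio (divide by min = 0.6412): C: 2.0, H: 4.998, I: 1.0
Multiply by 1 to clear fractions: C: 2.0 ~= 2, H: 4.998 ~= 5, I: 1.0 ~= 1
Reduce by GCD to get the simplest whole-number ratio:

2:5:1


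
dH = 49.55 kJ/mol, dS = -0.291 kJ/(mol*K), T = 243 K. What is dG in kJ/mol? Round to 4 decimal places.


Gibbs: dG = dH - T*dS (consistent units, dS already in kJ/(mol*K)).
T*dS = 243 * -0.291 = -70.713
dG = 49.55 - (-70.713)
dG = 120.263 kJ/mol, rounded to 4 dp:

120.2630 kJ/mol


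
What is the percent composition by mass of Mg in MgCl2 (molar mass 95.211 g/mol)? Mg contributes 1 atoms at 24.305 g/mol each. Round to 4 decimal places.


pct = 100 * (n_elem * M_elem) / M_total
mass_contribution = 1 * 24.305 = 24.305 g/mol
pct = 100 * 24.305 / 95.211
pct = 25.52751258 %, rounded to 4 dp:

25.5275 %


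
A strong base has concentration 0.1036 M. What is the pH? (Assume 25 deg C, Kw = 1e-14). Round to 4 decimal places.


A strong base dissociates completely, so [OH-] equals the given concentration.
pOH = -log10([OH-]) = -log10(0.1036) = 0.98464
pH = 14 - pOH = 14 - 0.98464
pH = 13.01536, rounded to 4 dp:

13.0154


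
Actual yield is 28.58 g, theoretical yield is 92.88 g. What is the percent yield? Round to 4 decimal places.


% yield = 100 * actual / theoretical
% yield = 100 * 28.58 / 92.88
% yield = 30.77088717 %, rounded to 4 dp:

30.7709 %


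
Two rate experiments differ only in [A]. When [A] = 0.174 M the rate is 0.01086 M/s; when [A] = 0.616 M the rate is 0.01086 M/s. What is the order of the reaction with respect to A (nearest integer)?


Rate is proportional to [A]^n, so rate2/rate1 = ([A]2/[A]1)^n. Take logs to solve for n.
rate2/rate1 = 0.01086 / 0.01086 = 1.0
[A]2/[A]1 = 0.616 / 0.174 = 3.5402
n = ln(1.0) / ln(3.5402) = 0.0
Nearest integer order:

0


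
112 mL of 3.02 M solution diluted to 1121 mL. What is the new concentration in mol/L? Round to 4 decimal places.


Dilution: M1*V1 = M2*V2, solve for M2.
M2 = M1*V1 / V2
M2 = 3.02 * 112 / 1121
M2 = 338.24 / 1121
M2 = 0.3017306 mol/L, rounded to 4 dp:

0.3017 mol/L


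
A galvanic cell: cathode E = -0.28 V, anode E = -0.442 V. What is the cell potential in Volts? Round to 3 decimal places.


Standard cell potential: E_cell = E_cathode - E_anode.
E_cell = -0.28 - (-0.442)
E_cell = 0.162 V, rounded to 3 dp:

0.162 V


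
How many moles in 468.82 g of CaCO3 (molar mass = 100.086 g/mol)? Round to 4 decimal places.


n = mass / M
n = 468.82 / 100.086
n = 4.68417161 mol, rounded to 4 dp:

4.6842 mol


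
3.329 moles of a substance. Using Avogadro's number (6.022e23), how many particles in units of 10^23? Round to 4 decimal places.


N = n * NA, then divide by 1e23 for the requested units.
N / 1e23 = n * 6.022
N / 1e23 = 3.329 * 6.022
N / 1e23 = 20.047238, rounded to 4 dp:

20.0472


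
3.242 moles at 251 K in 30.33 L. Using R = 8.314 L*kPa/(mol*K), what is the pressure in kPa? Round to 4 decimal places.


PV = nRT, solve for P = nRT / V.
nRT = 3.242 * 8.314 * 251 = 6765.451
P = 6765.451 / 30.33
P = 223.06135839 kPa, rounded to 4 dp:

223.0614 kPa


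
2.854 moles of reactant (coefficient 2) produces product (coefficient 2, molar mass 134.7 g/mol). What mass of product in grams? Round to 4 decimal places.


Use the coefficient ratio to convert reactant moles to product moles, then multiply by the product's molar mass.
moles_P = moles_R * (coeff_P / coeff_R) = 2.854 * (2/2) = 2.854
mass_P = moles_P * M_P = 2.854 * 134.7
mass_P = 384.4338 g, rounded to 4 dp:

384.4338 g


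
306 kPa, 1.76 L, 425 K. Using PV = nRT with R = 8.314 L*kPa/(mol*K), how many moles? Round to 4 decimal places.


PV = nRT, solve for n = PV / (RT).
PV = 306 * 1.76 = 538.56
RT = 8.314 * 425 = 3533.45
n = 538.56 / 3533.45
n = 0.15241761 mol, rounded to 4 dp:

0.1524 mol


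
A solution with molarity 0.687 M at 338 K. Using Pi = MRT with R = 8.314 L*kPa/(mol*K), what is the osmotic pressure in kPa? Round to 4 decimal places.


Osmotic pressure (van't Hoff): Pi = M*R*T.
RT = 8.314 * 338 = 2810.132
Pi = 0.687 * 2810.132
Pi = 1930.560684 kPa, rounded to 4 dp:

1930.5607 kPa


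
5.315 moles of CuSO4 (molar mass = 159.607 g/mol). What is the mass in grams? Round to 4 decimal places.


mass = n * M
mass = 5.315 * 159.607
mass = 848.311205 g, rounded to 4 dp:

848.3112 g


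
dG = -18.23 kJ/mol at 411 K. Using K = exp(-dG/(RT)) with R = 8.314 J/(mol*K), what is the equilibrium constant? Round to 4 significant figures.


dG is in kJ/mol; multiply by 1000 to match R in J/(mol*K).
RT = 8.314 * 411 = 3417.054 J/mol
exponent = -dG*1000 / (RT) = -(-18.23*1000) / 3417.054 = 5.33500495
K = exp(5.33500495)
K = 207.47378, rounded to 4 significant figures:

207.5


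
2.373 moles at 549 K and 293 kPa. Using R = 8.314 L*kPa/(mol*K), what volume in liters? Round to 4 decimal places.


PV = nRT, solve for V = nRT / P.
nRT = 2.373 * 8.314 * 549 = 10831.288
V = 10831.288 / 293
V = 36.96685324 L, rounded to 4 dp:

36.9669 L


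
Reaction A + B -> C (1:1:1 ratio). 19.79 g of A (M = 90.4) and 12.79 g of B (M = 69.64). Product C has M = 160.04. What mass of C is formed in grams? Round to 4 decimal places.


Find moles of each reactant; the smaller value is the limiting reagent in a 1:1:1 reaction, so moles_C equals moles of the limiter.
n_A = mass_A / M_A = 19.79 / 90.4 = 0.218916 mol
n_B = mass_B / M_B = 12.79 / 69.64 = 0.183659 mol
Limiting reagent: B (smaller), n_limiting = 0.183659 mol
mass_C = n_limiting * M_C = 0.183659 * 160.04
mass_C = 29.39278636 g, rounded to 4 dp:

29.3928 g


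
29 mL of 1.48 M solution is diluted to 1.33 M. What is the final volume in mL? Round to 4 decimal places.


Dilution: M1*V1 = M2*V2, solve for V2.
V2 = M1*V1 / M2
V2 = 1.48 * 29 / 1.33
V2 = 42.92 / 1.33
V2 = 32.27067669 mL, rounded to 4 dp:

32.2707 mL


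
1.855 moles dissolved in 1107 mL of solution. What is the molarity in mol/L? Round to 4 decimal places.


Convert volume to liters: V_L = V_mL / 1000.
V_L = 1107 / 1000 = 1.107 L
M = n / V_L = 1.855 / 1.107
M = 1.67570009 mol/L, rounded to 4 dp:

1.6757 mol/L


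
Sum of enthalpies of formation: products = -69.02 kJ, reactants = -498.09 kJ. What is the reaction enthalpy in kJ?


dH_rxn = sum(dH_f products) - sum(dH_f reactants)
dH_rxn = -69.02 - (-498.09)
dH_rxn = 429.07 kJ:

429.07 kJ


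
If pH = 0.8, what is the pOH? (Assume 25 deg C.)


At 25 deg C, pH + pOH = 14.
pOH = 14 - pH = 14 - 0.8
pOH = 13.2:

13.20


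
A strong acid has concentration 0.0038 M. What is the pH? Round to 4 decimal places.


A strong acid dissociates completely, so [H+] equals the given concentration.
pH = -log10([H+]) = -log10(0.0038)
pH = 2.4202164, rounded to 4 dp:

2.4202


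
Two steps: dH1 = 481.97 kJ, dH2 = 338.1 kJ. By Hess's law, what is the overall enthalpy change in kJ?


Hess's law: enthalpy is a state function, so add the step enthalpies.
dH_total = dH1 + dH2 = 481.97 + (338.1)
dH_total = 820.07 kJ:

820.07 kJ


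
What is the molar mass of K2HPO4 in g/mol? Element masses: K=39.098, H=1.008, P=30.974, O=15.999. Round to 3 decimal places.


M = sum(count * atomic_mass) over atoms.
M = 2*39.098 + 1*1.008 + 1*30.974 + 4*15.999
M = 78.196 + 1.008 + 30.974 + 63.996
M = 174.174 g/mol, rounded to 3 dp:

174.174 g/mol


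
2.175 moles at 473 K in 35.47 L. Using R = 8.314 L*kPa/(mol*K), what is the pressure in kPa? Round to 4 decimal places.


PV = nRT, solve for P = nRT / V.
nRT = 2.175 * 8.314 * 473 = 8553.2354
P = 8553.2354 / 35.47
P = 241.13998872 kPa, rounded to 4 dp:

241.1400 kPa


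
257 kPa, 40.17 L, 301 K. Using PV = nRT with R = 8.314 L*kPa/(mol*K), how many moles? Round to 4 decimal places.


PV = nRT, solve for n = PV / (RT).
PV = 257 * 40.17 = 10323.69
RT = 8.314 * 301 = 2502.514
n = 10323.69 / 2502.514
n = 4.12532757 mol, rounded to 4 dp:

4.1253 mol


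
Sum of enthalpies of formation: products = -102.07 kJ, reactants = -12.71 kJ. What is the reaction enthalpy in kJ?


dH_rxn = sum(dH_f products) - sum(dH_f reactants)
dH_rxn = -102.07 - (-12.71)
dH_rxn = -89.36 kJ:

-89.36 kJ


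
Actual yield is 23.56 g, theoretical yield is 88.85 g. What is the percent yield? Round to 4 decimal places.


% yield = 100 * actual / theoretical
% yield = 100 * 23.56 / 88.85
% yield = 26.51660101 %, rounded to 4 dp:

26.5166 %


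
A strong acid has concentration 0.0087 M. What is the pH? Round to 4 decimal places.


A strong acid dissociates completely, so [H+] equals the given concentration.
pH = -log10([H+]) = -log10(0.0087)
pH = 2.06048075, rounded to 4 dp:

2.0605


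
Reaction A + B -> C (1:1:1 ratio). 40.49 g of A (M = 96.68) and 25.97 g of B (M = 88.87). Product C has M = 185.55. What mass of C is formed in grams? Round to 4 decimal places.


Find moles of each reactant; the smaller value is the limiting reagent in a 1:1:1 reaction, so moles_C equals moles of the limiter.
n_A = mass_A / M_A = 40.49 / 96.68 = 0.418804 mol
n_B = mass_B / M_B = 25.97 / 88.87 = 0.292225 mol
Limiting reagent: B (smaller), n_limiting = 0.292225 mol
mass_C = n_limiting * M_C = 0.292225 * 185.55
mass_C = 54.22234875 g, rounded to 4 dp:

54.2223 g


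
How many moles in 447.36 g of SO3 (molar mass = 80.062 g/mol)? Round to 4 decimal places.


n = mass / M
n = 447.36 / 80.062
n = 5.58766956 mol, rounded to 4 dp:

5.5877 mol


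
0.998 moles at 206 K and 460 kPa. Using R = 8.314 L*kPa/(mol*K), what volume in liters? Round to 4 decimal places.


PV = nRT, solve for V = nRT / P.
nRT = 0.998 * 8.314 * 206 = 1709.2586
V = 1709.2586 / 460
V = 3.71577957 L, rounded to 4 dp:

3.7158 L


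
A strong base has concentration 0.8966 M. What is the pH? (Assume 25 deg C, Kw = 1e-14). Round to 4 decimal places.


A strong base dissociates completely, so [OH-] equals the given concentration.
pOH = -log10([OH-]) = -log10(0.8966) = 0.047401
pH = 14 - pOH = 14 - 0.047401
pH = 13.952599, rounded to 4 dp:

13.9526
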